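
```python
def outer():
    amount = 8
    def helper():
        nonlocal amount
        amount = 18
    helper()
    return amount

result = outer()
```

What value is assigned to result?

Step 1: outer() sets amount = 8.
Step 2: helper() uses nonlocal to reassign amount = 18.
Step 3: result = 18

The answer is 18.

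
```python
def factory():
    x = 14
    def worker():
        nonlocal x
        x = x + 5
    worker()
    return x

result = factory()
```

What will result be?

Step 1: factory() sets x = 14.
Step 2: worker() uses nonlocal to modify x in factory's scope: x = 14 + 5 = 19.
Step 3: factory() returns the modified x = 19

The answer is 19.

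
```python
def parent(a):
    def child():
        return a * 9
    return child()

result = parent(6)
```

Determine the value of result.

Step 1: parent(6) binds parameter a = 6.
Step 2: child() accesses a = 6 from enclosing scope.
Step 3: result = 6 * 9 = 54

The answer is 54.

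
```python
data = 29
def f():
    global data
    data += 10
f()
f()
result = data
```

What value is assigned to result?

Step 1: data = 29.
Step 2: First f(): data = 29 + 10 = 39.
Step 3: Second f(): data = 39 + 10 = 49. result = 49

The answer is 49.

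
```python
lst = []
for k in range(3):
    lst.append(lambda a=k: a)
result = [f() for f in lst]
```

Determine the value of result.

Step 1: Default arg a=k captures k at each iteration.
Step 2: Each lambda has its own default: 0, 1, ..., 2.
Step 3: result = [0, 1, 2]

The answer is [0, 1, 2].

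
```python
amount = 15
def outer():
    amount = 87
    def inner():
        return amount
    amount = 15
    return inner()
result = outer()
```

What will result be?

Step 1: outer() sets amount = 87, then later amount = 15.
Step 2: inner() is called after amount is reassigned to 15. Closures capture variables by reference, not by value.
Step 3: result = 15

The answer is 15.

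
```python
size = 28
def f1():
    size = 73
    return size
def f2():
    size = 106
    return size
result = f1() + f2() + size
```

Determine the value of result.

Step 1: Each function shadows global size with its own local.
Step 2: f1() returns 73, f2() returns 106.
Step 3: Global size = 28 is unchanged. result = 73 + 106 + 28 = 207

The answer is 207.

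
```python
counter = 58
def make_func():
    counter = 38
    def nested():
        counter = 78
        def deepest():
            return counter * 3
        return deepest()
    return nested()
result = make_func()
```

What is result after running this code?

Step 1: deepest() looks up counter through LEGB: not local, finds counter = 78 in enclosing nested().
Step 2: Returns 78 * 3 = 234.
Step 3: result = 234

The answer is 234.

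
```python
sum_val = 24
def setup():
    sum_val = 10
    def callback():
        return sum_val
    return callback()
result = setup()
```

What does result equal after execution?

Step 1: sum_val = 24 globally, but setup() defines sum_val = 10 locally.
Step 2: callback() looks up sum_val. Not in local scope, so checks enclosing scope (setup) and finds sum_val = 10.
Step 3: result = 10

The answer is 10.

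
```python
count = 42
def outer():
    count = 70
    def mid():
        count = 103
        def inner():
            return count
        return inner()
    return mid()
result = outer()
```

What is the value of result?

Step 1: Three levels of shadowing: global 42, outer 70, mid 103.
Step 2: inner() finds count = 103 in enclosing mid() scope.
Step 3: result = 103

The answer is 103.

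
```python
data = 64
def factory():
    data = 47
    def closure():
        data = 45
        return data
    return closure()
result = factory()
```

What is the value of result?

Step 1: Three scopes define data: global (64), factory (47), closure (45).
Step 2: closure() has its own local data = 45, which shadows both enclosing and global.
Step 3: result = 45 (local wins in LEGB)

The answer is 45.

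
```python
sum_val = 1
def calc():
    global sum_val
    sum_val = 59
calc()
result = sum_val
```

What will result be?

Step 1: sum_val = 1 globally.
Step 2: calc() declares global sum_val and sets it to 59.
Step 3: After calc(), global sum_val = 59. result = 59

The answer is 59.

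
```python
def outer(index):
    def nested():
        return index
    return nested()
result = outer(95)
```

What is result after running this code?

Step 1: outer(95) binds parameter index = 95.
Step 2: nested() looks up index in enclosing scope and finds the parameter index = 95.
Step 3: result = 95

The answer is 95.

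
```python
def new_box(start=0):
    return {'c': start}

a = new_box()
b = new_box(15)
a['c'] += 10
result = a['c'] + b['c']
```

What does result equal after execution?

Step 1: new_box() returns a new dict each call (immutable default 0).
Step 2: a = {'c': 0}, b = {'c': 15}.
Step 3: a['c'] += 10 = 10. result = 10 + 15 = 25

The answer is 25.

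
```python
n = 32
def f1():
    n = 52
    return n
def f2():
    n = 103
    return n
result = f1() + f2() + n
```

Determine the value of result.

Step 1: Each function shadows global n with its own local.
Step 2: f1() returns 52, f2() returns 103.
Step 3: Global n = 32 is unchanged. result = 52 + 103 + 32 = 187

The answer is 187.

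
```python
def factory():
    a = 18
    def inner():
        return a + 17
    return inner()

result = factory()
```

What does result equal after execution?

Step 1: factory() defines a = 18.
Step 2: inner() reads a = 18 from enclosing scope, returns 18 + 17 = 35.
Step 3: result = 35

The answer is 35.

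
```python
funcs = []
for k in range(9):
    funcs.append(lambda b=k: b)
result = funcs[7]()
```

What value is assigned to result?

Step 1: Default argument b=k captures k's value at each iteration.
Step 2: funcs[7] captured b = 7 when k was 7.
Step 3: result = 7

The answer is 7.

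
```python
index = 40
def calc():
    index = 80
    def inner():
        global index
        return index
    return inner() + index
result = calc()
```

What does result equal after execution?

Step 1: Global index = 40. calc() shadows with local index = 80.
Step 2: inner() uses global keyword, so inner() returns global index = 40.
Step 3: calc() returns 40 + 80 = 120

The answer is 120.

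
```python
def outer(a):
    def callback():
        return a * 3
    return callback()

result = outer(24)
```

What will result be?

Step 1: outer(24) binds parameter a = 24.
Step 2: callback() accesses a = 24 from enclosing scope.
Step 3: result = 24 * 3 = 72

The answer is 72.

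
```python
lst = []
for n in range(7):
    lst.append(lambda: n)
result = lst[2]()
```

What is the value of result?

Step 1: The loop creates 7 lambdas, all referencing the same variable n.
Step 2: After the loop, n = 6 (final value).
Step 3: lst[2]() looks up n at call time and finds 6. This is the late binding gotcha. result = 6

The answer is 6.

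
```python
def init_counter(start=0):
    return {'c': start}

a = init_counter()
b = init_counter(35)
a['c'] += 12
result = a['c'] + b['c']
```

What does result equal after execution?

Step 1: init_counter() returns a new dict each call (immutable default 0).
Step 2: a = {'c': 0}, b = {'c': 35}.
Step 3: a['c'] += 12 = 12. result = 12 + 35 = 47

The answer is 47.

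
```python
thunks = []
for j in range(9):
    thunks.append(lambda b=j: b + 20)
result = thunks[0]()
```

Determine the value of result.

Step 1: Default argument b=j captures j's value at definition time.
Step 2: thunks[0] was defined when j = 0, so b defaults to 0.
Step 3: result = 0 + 20 = 20 (default arg fixes the late binding issue)

The answer is 20.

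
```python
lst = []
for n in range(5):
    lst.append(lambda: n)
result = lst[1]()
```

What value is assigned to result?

Step 1: The loop creates 5 lambdas, all referencing the same variable n.
Step 2: After the loop, n = 4 (final value).
Step 3: lst[1]() looks up n at call time and finds 4. This is the late binding gotcha. result = 4

The answer is 4.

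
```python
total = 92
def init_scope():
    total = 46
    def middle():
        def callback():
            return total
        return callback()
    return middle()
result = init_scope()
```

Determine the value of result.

Step 1: init_scope() defines total = 46. middle() and callback() have no local total.
Step 2: callback() checks local (none), enclosing middle() (none), enclosing init_scope() and finds total = 46.
Step 3: result = 46

The answer is 46.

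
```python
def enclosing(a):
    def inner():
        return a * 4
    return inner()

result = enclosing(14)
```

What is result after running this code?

Step 1: enclosing(14) binds parameter a = 14.
Step 2: inner() accesses a = 14 from enclosing scope.
Step 3: result = 14 * 4 = 56

The answer is 56.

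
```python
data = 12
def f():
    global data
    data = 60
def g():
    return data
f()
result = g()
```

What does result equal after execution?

Step 1: data = 12.
Step 2: f() sets global data = 60.
Step 3: g() reads global data = 60. result = 60

The answer is 60.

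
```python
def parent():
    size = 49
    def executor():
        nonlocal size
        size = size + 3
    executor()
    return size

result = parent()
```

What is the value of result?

Step 1: parent() sets size = 49.
Step 2: executor() uses nonlocal to modify size in parent's scope: size = 49 + 3 = 52.
Step 3: parent() returns the modified size = 52

The answer is 52.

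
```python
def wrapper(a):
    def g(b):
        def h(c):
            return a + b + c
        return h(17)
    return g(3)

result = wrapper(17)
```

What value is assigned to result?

Step 1: a = 17, b = 3, c = 17 across three nested scopes.
Step 2: h() accesses all three via LEGB rule.
Step 3: result = 17 + 3 + 17 = 37

The answer is 37.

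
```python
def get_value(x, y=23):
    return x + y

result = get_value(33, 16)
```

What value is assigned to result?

Step 1: get_value(33, 16) overrides default y with 16.
Step 2: Returns 33 + 16 = 49.
Step 3: result = 49

The answer is 49.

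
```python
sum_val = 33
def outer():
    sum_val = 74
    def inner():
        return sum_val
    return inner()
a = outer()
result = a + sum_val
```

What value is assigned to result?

Step 1: outer() has local sum_val = 74. inner() reads from enclosing.
Step 2: outer() returns 74. Global sum_val = 33 unchanged.
Step 3: result = 74 + 33 = 107

The answer is 107.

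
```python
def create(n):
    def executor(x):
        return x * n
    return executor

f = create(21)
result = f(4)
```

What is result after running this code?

Step 1: create(21) creates a closure capturing n = 21.
Step 2: f(4) computes 4 * 21 = 84.
Step 3: result = 84

The answer is 84.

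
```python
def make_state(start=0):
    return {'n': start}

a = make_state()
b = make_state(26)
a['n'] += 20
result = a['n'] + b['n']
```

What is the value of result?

Step 1: make_state() returns a new dict each call (immutable default 0).
Step 2: a = {'n': 0}, b = {'n': 26}.
Step 3: a['n'] += 20 = 20. result = 20 + 26 = 46

The answer is 46.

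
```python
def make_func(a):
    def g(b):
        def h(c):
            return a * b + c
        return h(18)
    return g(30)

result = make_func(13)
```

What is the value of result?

Step 1: a = 13, b = 30, c = 18.
Step 2: h() computes a * b + c = 13 * 30 + 18 = 408.
Step 3: result = 408

The answer is 408.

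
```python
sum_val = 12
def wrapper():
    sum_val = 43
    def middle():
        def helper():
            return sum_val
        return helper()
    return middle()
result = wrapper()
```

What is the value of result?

Step 1: wrapper() defines sum_val = 43. middle() and helper() have no local sum_val.
Step 2: helper() checks local (none), enclosing middle() (none), enclosing wrapper() and finds sum_val = 43.
Step 3: result = 43

The answer is 43.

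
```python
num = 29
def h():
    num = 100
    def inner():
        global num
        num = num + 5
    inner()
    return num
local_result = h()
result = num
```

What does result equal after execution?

Step 1: Global num = 29. h() creates local num = 100.
Step 2: inner() declares global num and adds 5: global num = 29 + 5 = 34.
Step 3: h() returns its local num = 100 (unaffected by inner).
Step 4: result = global num = 34

The answer is 34.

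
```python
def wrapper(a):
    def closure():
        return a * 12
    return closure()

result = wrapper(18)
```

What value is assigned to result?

Step 1: wrapper(18) binds parameter a = 18.
Step 2: closure() accesses a = 18 from enclosing scope.
Step 3: result = 18 * 12 = 216

The answer is 216.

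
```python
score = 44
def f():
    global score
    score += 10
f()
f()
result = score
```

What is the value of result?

Step 1: score = 44.
Step 2: First f(): score = 44 + 10 = 54.
Step 3: Second f(): score = 54 + 10 = 64. result = 64

The answer is 64.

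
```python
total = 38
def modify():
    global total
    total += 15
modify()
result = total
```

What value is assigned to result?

Step 1: total = 38 globally.
Step 2: modify() modifies global total: total += 15 = 53.
Step 3: result = 53

The answer is 53.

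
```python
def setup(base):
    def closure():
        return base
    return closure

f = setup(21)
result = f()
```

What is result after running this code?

Step 1: setup(21) creates closure capturing base = 21.
Step 2: f() returns the captured base = 21.
Step 3: result = 21

The answer is 21.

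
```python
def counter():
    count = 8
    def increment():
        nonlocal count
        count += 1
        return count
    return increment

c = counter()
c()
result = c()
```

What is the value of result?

Step 1: counter() creates closure with count = 8.
Step 2: Each c() call increments count via nonlocal. After 2 calls: 8 + 2 = 10.
Step 3: result = 10

The answer is 10.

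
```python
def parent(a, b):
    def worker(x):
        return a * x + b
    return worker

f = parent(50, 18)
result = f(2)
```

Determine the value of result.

Step 1: parent(50, 18) captures a = 50, b = 18.
Step 2: f(2) computes 50 * 2 + 18 = 118.
Step 3: result = 118

The answer is 118.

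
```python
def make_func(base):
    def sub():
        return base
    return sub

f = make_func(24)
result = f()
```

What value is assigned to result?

Step 1: make_func(24) creates closure capturing base = 24.
Step 2: f() returns the captured base = 24.
Step 3: result = 24

The answer is 24.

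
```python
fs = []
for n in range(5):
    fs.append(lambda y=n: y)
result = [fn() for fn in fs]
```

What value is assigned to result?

Step 1: Default arg y=n captures n at each iteration.
Step 2: Each lambda has its own default: 0, 1, ..., 4.
Step 3: result = [0, 1, 2, 3, 4]

The answer is [0, 1, 2, 3, 4].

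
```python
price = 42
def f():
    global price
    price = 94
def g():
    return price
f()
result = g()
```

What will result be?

Step 1: price = 42.
Step 2: f() sets global price = 94.
Step 3: g() reads global price = 94. result = 94

The answer is 94.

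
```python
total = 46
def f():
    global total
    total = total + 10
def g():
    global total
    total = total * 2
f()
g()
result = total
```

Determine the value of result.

Step 1: total = 46.
Step 2: f() adds 10: total = 46 + 10 = 56.
Step 3: g() doubles: total = 56 * 2 = 112.
Step 4: result = 112

The answer is 112.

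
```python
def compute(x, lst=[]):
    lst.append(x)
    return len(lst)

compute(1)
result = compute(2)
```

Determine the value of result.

Step 1: Mutable default list persists between calls.
Step 2: First call: lst = [1], len = 1. Second call: lst = [1, 2], len = 2.
Step 3: result = 2

The answer is 2.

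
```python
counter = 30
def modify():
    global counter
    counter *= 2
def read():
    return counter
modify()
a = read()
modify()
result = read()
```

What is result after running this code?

Step 1: counter = 30.
Step 2: First modify(): counter = 30 * 2 = 60.
Step 3: Second modify(): counter = 60 * 2 = 120.
Step 4: read() returns 120

The answer is 120.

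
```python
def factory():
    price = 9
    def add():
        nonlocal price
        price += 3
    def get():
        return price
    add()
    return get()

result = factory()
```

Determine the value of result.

Step 1: price = 9. add() modifies it via nonlocal, get() reads it.
Step 2: add() makes price = 9 + 3 = 12.
Step 3: get() returns 12. result = 12

The answer is 12.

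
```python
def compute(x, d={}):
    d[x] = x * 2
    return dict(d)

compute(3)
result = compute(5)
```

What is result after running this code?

Step 1: Mutable default dict is shared across calls.
Step 2: First call adds 3: 6. Second call adds 5: 10.
Step 3: result = {3: 6, 5: 10}

The answer is {3: 6, 5: 10}.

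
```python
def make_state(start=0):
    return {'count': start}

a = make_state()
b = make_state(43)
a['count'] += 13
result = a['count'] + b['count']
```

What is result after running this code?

Step 1: make_state() returns a new dict each call (immutable default 0).
Step 2: a = {'count': 0}, b = {'count': 43}.
Step 3: a['count'] += 13 = 13. result = 13 + 43 = 56

The answer is 56.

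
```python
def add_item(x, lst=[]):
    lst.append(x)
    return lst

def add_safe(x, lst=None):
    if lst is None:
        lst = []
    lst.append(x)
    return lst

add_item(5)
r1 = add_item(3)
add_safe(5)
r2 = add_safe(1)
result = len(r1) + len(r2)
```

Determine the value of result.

Step 1: add_item shares mutable default: after 2 calls, lst = [5, 3], len = 2.
Step 2: add_safe creates fresh list each time: r2 = [1], len = 1.
Step 3: result = 2 + 1 = 3

The answer is 3.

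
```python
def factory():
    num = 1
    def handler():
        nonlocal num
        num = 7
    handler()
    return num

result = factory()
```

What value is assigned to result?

Step 1: factory() sets num = 1.
Step 2: handler() uses nonlocal to reassign num = 7.
Step 3: result = 7

The answer is 7.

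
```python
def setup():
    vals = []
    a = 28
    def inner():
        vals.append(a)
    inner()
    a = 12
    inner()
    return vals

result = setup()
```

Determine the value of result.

Step 1: a = 28. inner() appends current a to vals.
Step 2: First inner(): appends 28. Then a = 12.
Step 3: Second inner(): appends 12 (closure sees updated a). result = [28, 12]

The answer is [28, 12].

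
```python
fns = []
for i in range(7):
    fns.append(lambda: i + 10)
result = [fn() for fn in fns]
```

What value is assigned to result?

Step 1: All lambdas capture i by reference. After the loop, i = 6.
Step 2: Each call returns 6 + 10 = 16.
Step 3: result = [16, 16, 16, 16, 16, 16, 16]

The answer is [16, 16, 16, 16, 16, 16, 16].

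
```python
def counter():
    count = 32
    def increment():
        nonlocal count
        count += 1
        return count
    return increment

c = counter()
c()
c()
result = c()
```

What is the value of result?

Step 1: counter() creates closure with count = 32.
Step 2: Each c() call increments count via nonlocal. After 3 calls: 32 + 3 = 35.
Step 3: result = 35

The answer is 35.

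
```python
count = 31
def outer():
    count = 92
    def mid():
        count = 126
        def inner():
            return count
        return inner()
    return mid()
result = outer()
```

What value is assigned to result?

Step 1: Three levels of shadowing: global 31, outer 92, mid 126.
Step 2: inner() finds count = 126 in enclosing mid() scope.
Step 3: result = 126

The answer is 126.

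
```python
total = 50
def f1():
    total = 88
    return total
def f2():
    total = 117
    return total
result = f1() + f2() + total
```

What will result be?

Step 1: Each function shadows global total with its own local.
Step 2: f1() returns 88, f2() returns 117.
Step 3: Global total = 50 is unchanged. result = 88 + 117 + 50 = 255

The answer is 255.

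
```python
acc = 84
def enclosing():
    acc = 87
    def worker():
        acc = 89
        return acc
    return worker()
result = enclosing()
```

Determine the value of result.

Step 1: Three scopes define acc: global (84), enclosing (87), worker (89).
Step 2: worker() has its own local acc = 89, which shadows both enclosing and global.
Step 3: result = 89 (local wins in LEGB)

The answer is 89.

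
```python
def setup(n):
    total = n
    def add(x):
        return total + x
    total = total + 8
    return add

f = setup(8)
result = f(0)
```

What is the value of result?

Step 1: setup(8) sets total = 8, then total = 8 + 8 = 16.
Step 2: Closures capture by reference, so add sees total = 16.
Step 3: f(0) returns 16 + 0 = 16

The answer is 16.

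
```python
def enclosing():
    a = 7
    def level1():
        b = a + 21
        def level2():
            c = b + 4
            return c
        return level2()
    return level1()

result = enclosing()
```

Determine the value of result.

Step 1: a = 7. b = a + 21 = 28.
Step 2: c = b + 4 = 28 + 4 = 32.
Step 3: result = 32

The answer is 32.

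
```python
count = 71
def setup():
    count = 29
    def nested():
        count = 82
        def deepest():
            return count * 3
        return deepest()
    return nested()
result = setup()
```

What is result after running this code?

Step 1: deepest() looks up count through LEGB: not local, finds count = 82 in enclosing nested().
Step 2: Returns 82 * 3 = 246.
Step 3: result = 246

The answer is 246.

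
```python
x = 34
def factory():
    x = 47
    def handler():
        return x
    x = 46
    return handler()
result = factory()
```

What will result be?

Step 1: factory() sets x = 47, then later x = 46.
Step 2: handler() is called after x is reassigned to 46. Closures capture variables by reference, not by value.
Step 3: result = 46

The answer is 46.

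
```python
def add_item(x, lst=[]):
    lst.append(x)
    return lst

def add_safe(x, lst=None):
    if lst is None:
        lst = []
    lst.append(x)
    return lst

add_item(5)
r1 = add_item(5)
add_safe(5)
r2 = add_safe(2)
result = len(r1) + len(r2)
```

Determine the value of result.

Step 1: add_item shares mutable default: after 2 calls, lst = [5, 5], len = 2.
Step 2: add_safe creates fresh list each time: r2 = [2], len = 1.
Step 3: result = 2 + 1 = 3

The answer is 3.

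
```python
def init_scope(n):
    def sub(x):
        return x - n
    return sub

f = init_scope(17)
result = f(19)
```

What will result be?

Step 1: init_scope(17) creates a closure capturing n = 17.
Step 2: f(19) computes 19 - 17 = 2.
Step 3: result = 2

The answer is 2.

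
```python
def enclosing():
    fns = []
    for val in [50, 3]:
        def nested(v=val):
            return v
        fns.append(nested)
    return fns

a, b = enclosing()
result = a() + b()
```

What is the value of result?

Step 1: Default argument v=val captures val at each iteration.
Step 2: a() returns 50 (captured at first iteration), b() returns 3 (captured at second).
Step 3: result = 50 + 3 = 53

The answer is 53.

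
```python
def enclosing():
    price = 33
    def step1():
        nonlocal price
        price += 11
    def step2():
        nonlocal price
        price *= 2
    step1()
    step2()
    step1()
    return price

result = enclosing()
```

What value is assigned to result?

Step 1: price = 33.
Step 2: step1(): price = 33 + 11 = 44.
Step 3: step2(): price = 44 * 2 = 88.
Step 4: step1(): price = 88 + 11 = 99. result = 99

The answer is 99.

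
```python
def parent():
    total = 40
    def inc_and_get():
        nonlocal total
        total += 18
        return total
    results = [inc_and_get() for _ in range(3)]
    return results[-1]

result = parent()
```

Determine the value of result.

Step 1: total = 40.
Step 2: Three calls to inc_and_get(), each adding 18.
Step 3: Last value = 40 + 18 * 3 = 94

The answer is 94.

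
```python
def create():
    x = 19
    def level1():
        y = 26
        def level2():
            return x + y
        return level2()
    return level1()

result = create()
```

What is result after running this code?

Step 1: x = 19 in create. y = 26 in level1.
Step 2: level2() reads x = 19 and y = 26 from enclosing scopes.
Step 3: result = 19 + 26 = 45

The answer is 45.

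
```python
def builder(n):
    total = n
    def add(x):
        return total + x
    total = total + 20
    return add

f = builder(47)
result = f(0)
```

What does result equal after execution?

Step 1: builder(47) sets total = 47, then total = 47 + 20 = 67.
Step 2: Closures capture by reference, so add sees total = 67.
Step 3: f(0) returns 67 + 0 = 67

The answer is 67.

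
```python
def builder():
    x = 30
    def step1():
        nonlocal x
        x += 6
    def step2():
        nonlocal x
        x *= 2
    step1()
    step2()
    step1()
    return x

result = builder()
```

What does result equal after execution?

Step 1: x = 30.
Step 2: step1(): x = 30 + 6 = 36.
Step 3: step2(): x = 36 * 2 = 72.
Step 4: step1(): x = 72 + 6 = 78. result = 78

The answer is 78.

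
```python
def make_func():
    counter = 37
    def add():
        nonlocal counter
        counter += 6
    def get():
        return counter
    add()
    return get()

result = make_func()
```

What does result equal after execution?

Step 1: counter = 37. add() modifies it via nonlocal, get() reads it.
Step 2: add() makes counter = 37 + 6 = 43.
Step 3: get() returns 43. result = 43

The answer is 43.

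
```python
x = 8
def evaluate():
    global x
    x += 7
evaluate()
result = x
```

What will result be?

Step 1: x = 8 globally.
Step 2: evaluate() modifies global x: x += 7 = 15.
Step 3: result = 15

The answer is 15.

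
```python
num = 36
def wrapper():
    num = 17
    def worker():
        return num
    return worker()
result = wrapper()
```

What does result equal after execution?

Step 1: num = 36 globally, but wrapper() defines num = 17 locally.
Step 2: worker() looks up num. Not in local scope, so checks enclosing scope (wrapper) and finds num = 17.
Step 3: result = 17

The answer is 17.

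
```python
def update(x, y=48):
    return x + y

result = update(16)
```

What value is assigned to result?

Step 1: update(16) uses default y = 48.
Step 2: Returns 16 + 48 = 64.
Step 3: result = 64

The answer is 64.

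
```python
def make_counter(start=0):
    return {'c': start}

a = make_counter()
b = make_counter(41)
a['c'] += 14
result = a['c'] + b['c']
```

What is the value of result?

Step 1: make_counter() returns a new dict each call (immutable default 0).
Step 2: a = {'c': 0}, b = {'c': 41}.
Step 3: a['c'] += 14 = 14. result = 14 + 41 = 55

The answer is 55.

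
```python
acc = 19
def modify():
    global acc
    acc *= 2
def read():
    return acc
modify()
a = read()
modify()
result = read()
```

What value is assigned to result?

Step 1: acc = 19.
Step 2: First modify(): acc = 19 * 2 = 38.
Step 3: Second modify(): acc = 38 * 2 = 76.
Step 4: read() returns 76

The answer is 76.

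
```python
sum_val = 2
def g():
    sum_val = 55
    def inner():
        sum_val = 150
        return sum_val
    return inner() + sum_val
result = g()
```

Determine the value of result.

Step 1: g() has local sum_val = 55. inner() has local sum_val = 150.
Step 2: inner() returns its local sum_val = 150.
Step 3: g() returns 150 + its own sum_val (55) = 205

The answer is 205.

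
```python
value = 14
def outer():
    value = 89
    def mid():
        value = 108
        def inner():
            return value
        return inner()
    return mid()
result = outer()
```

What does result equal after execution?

Step 1: Three levels of shadowing: global 14, outer 89, mid 108.
Step 2: inner() finds value = 108 in enclosing mid() scope.
Step 3: result = 108

The answer is 108.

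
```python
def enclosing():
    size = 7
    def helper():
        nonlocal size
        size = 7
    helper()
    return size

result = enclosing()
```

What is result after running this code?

Step 1: enclosing() sets size = 7.
Step 2: helper() uses nonlocal to reassign size = 7.
Step 3: result = 7

The answer is 7.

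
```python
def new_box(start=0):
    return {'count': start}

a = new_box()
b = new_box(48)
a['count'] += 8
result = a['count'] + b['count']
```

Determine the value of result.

Step 1: new_box() returns a new dict each call (immutable default 0).
Step 2: a = {'count': 0}, b = {'count': 48}.
Step 3: a['count'] += 8 = 8. result = 8 + 48 = 56

The answer is 56.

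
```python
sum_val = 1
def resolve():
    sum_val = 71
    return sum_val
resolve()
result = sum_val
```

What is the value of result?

Step 1: sum_val = 1 globally.
Step 2: resolve() creates a LOCAL sum_val = 71 (no global keyword!).
Step 3: The global sum_val is unchanged. result = 1

The answer is 1.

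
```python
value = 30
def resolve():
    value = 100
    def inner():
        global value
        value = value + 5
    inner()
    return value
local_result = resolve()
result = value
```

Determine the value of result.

Step 1: Global value = 30. resolve() creates local value = 100.
Step 2: inner() declares global value and adds 5: global value = 30 + 5 = 35.
Step 3: resolve() returns its local value = 100 (unaffected by inner).
Step 4: result = global value = 35

The answer is 35.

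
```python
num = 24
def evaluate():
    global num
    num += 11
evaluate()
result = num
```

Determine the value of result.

Step 1: num = 24 globally.
Step 2: evaluate() modifies global num: num += 11 = 35.
Step 3: result = 35

The answer is 35.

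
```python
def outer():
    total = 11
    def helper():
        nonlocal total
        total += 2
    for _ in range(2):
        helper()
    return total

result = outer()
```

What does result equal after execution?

Step 1: total = 11.
Step 2: helper() is called 2 times in a loop, each adding 2 via nonlocal.
Step 3: total = 11 + 2 * 2 = 15

The answer is 15.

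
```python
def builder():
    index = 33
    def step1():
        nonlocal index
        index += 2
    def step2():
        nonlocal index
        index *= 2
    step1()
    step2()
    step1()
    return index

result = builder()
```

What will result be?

Step 1: index = 33.
Step 2: step1(): index = 33 + 2 = 35.
Step 3: step2(): index = 35 * 2 = 70.
Step 4: step1(): index = 70 + 2 = 72. result = 72

The answer is 72.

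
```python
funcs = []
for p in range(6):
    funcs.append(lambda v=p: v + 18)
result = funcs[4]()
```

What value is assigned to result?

Step 1: Default argument v=p captures p's value at definition time.
Step 2: funcs[4] was defined when p = 4, so v defaults to 4.
Step 3: result = 4 + 18 = 22 (default arg fixes the late binding issue)

The answer is 22.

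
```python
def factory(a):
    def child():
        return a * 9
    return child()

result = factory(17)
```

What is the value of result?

Step 1: factory(17) binds parameter a = 17.
Step 2: child() accesses a = 17 from enclosing scope.
Step 3: result = 17 * 9 = 153

The answer is 153.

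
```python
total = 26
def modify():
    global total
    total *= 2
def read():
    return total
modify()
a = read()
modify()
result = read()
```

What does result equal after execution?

Step 1: total = 26.
Step 2: First modify(): total = 26 * 2 = 52.
Step 3: Second modify(): total = 52 * 2 = 104.
Step 4: read() returns 104

The answer is 104.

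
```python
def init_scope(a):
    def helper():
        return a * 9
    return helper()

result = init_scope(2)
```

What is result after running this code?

Step 1: init_scope(2) binds parameter a = 2.
Step 2: helper() accesses a = 2 from enclosing scope.
Step 3: result = 2 * 9 = 18

The answer is 18.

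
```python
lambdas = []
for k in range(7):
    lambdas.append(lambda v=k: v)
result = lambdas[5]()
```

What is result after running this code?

Step 1: Default argument v=k captures k's value at each iteration.
Step 2: lambdas[5] captured v = 5 when k was 5.
Step 3: result = 5

The answer is 5.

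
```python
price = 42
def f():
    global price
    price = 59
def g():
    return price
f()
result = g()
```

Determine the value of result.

Step 1: price = 42.
Step 2: f() sets global price = 59.
Step 3: g() reads global price = 59. result = 59

The answer is 59.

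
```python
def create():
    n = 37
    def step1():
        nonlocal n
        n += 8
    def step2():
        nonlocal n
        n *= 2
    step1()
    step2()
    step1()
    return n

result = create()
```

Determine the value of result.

Step 1: n = 37.
Step 2: step1(): n = 37 + 8 = 45.
Step 3: step2(): n = 45 * 2 = 90.
Step 4: step1(): n = 90 + 8 = 98. result = 98

The answer is 98.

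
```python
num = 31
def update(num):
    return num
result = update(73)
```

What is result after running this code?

Step 1: Global num = 31.
Step 2: update(73) takes parameter num = 73, which shadows the global.
Step 3: result = 73

The answer is 73.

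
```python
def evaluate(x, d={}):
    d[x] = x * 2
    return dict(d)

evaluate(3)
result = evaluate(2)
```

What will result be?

Step 1: Mutable default dict is shared across calls.
Step 2: First call adds 3: 6. Second call adds 2: 4.
Step 3: result = {3: 6, 2: 4}

The answer is {3: 6, 2: 4}.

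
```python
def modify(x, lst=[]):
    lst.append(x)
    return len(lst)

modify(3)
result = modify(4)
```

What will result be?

Step 1: Mutable default list persists between calls.
Step 2: First call: lst = [3], len = 1. Second call: lst = [3, 4], len = 2.
Step 3: result = 2

The answer is 2.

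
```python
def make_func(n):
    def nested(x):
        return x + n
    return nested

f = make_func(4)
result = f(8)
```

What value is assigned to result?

Step 1: make_func(4) creates a closure that captures n = 4.
Step 2: f(8) calls the closure with x = 8, returning 8 + 4 = 12.
Step 3: result = 12

The answer is 12.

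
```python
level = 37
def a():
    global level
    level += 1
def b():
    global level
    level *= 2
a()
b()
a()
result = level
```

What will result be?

Step 1: level = 37.
Step 2: a(): level = 37 + 1 = 38.
Step 3: b(): level = 38 * 2 = 76.
Step 4: a(): level = 76 + 1 = 77

The answer is 77.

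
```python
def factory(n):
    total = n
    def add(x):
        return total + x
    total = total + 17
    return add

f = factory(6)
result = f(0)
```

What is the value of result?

Step 1: factory(6) sets total = 6, then total = 6 + 17 = 23.
Step 2: Closures capture by reference, so add sees total = 23.
Step 3: f(0) returns 23 + 0 = 23

The answer is 23.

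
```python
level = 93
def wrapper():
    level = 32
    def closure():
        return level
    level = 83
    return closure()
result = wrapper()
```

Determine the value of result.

Step 1: wrapper() sets level = 32, then later level = 83.
Step 2: closure() is called after level is reassigned to 83. Closures capture variables by reference, not by value.
Step 3: result = 83

The answer is 83.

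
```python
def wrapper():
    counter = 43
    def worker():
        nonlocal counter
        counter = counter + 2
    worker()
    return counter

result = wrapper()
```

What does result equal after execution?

Step 1: wrapper() sets counter = 43.
Step 2: worker() uses nonlocal to modify counter in wrapper's scope: counter = 43 + 2 = 45.
Step 3: wrapper() returns the modified counter = 45

The answer is 45.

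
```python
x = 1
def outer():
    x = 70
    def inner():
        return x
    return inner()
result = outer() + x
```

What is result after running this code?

Step 1: Global x = 1. outer() shadows with x = 70.
Step 2: inner() returns enclosing x = 70. outer() = 70.
Step 3: result = 70 + global x (1) = 71

The answer is 71.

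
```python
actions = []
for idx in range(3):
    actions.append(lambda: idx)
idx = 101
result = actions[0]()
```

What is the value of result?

Step 1: Lambdas capture the variable idx by reference, not by value.
Step 2: After the loop, idx is reassigned to 101.
Step 3: actions[0]() looks up the current idx = 101. result = 101

The answer is 101.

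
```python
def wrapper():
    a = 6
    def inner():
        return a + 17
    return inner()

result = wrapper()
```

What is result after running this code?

Step 1: wrapper() defines a = 6.
Step 2: inner() reads a = 6 from enclosing scope, returns 6 + 17 = 23.
Step 3: result = 23

The answer is 23.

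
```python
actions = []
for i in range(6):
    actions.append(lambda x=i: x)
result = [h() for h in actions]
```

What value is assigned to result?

Step 1: Default arg x=i captures i at each iteration.
Step 2: Each lambda has its own default: 0, 1, ..., 5.
Step 3: result = [0, 1, 2, 3, 4, 5]

The answer is [0, 1, 2, 3, 4, 5].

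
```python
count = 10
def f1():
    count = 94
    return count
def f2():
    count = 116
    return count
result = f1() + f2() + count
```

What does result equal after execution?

Step 1: Each function shadows global count with its own local.
Step 2: f1() returns 94, f2() returns 116.
Step 3: Global count = 10 is unchanged. result = 94 + 116 + 10 = 220

The answer is 220.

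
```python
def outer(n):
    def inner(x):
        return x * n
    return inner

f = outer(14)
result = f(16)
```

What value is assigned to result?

Step 1: outer(14) creates a closure capturing n = 14.
Step 2: f(16) computes 16 * 14 = 224.
Step 3: result = 224

The answer is 224.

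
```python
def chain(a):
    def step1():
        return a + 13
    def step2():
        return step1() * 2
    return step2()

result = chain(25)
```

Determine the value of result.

Step 1: chain(25) captures a = 25.
Step 2: step2() calls step1() which returns 25 + 13 = 38.
Step 3: step2() returns 38 * 2 = 76

The answer is 76.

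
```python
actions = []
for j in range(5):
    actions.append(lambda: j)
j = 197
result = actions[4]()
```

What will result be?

Step 1: Lambdas capture the variable j by reference, not by value.
Step 2: After the loop, j is reassigned to 197.
Step 3: actions[4]() looks up the current j = 197. result = 197

The answer is 197.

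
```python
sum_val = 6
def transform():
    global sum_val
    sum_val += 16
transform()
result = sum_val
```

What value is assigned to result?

Step 1: sum_val = 6 globally.
Step 2: transform() modifies global sum_val: sum_val += 16 = 22.
Step 3: result = 22

The answer is 22.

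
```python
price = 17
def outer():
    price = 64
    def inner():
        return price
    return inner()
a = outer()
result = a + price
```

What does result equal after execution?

Step 1: outer() has local price = 64. inner() reads from enclosing.
Step 2: outer() returns 64. Global price = 17 unchanged.
Step 3: result = 64 + 17 = 81

The answer is 81.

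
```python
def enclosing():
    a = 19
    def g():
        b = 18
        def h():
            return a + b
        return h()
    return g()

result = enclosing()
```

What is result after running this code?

Step 1: enclosing() defines a = 19. g() defines b = 18.
Step 2: h() accesses both from enclosing scopes: a = 19, b = 18.
Step 3: result = 19 + 18 = 37

The answer is 37.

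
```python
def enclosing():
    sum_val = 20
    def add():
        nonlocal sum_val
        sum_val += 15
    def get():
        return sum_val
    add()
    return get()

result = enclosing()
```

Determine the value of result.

Step 1: sum_val = 20. add() modifies it via nonlocal, get() reads it.
Step 2: add() makes sum_val = 20 + 15 = 35.
Step 3: get() returns 35. result = 35

The answer is 35.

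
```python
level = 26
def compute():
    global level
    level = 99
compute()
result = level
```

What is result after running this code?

Step 1: level = 26 globally.
Step 2: compute() declares global level and sets it to 99.
Step 3: After compute(), global level = 99. result = 99

The answer is 99.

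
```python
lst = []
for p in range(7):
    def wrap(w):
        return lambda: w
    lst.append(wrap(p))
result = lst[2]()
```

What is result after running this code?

Step 1: wrap(p) creates a new scope capturing w = p at call time.
Step 2: lst[2] = wrap(2), so its lambda captures w = 2.
Step 3: result = 2 (closure factory fixes late binding)

The answer is 2.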